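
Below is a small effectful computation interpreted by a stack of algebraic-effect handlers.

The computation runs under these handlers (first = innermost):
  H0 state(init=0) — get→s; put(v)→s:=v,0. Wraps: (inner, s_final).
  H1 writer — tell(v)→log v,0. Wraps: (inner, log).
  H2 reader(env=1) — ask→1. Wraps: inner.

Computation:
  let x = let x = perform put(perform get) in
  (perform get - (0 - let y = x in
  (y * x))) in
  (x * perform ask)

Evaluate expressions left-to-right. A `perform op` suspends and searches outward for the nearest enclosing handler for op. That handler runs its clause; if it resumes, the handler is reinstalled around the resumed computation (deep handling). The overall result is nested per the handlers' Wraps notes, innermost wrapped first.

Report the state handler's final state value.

Evaluation trace:
get @ H0 ⇒ 0
put(0) @ H0 ⇒ s:=0
get @ H0 ⇒ 0
ask @ H2 ⇒ 1
H0 returns (0, 0)
H1 returns ((0, 0), ())
H2 returns ((0, 0), ())
= ((0, 0), ())

Answer: 0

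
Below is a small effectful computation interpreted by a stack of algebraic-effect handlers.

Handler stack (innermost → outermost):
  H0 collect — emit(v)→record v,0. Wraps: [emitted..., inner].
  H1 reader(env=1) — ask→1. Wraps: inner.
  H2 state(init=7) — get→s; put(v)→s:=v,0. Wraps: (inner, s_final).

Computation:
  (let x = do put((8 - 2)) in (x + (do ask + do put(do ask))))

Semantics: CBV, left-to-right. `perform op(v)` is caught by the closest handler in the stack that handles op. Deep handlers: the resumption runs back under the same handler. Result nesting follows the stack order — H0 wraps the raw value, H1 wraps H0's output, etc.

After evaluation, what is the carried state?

Answer: 1

Evaluation trace:
put(6) @ H2 ⇒ s:=6
ask @ H1 ⇒ 1
ask @ H1 ⇒ 1
put(1) @ H2 ⇒ s:=1
H0 returns [1]
H1 returns [1]
H2 returns ([1], 1)
= ([1], 1)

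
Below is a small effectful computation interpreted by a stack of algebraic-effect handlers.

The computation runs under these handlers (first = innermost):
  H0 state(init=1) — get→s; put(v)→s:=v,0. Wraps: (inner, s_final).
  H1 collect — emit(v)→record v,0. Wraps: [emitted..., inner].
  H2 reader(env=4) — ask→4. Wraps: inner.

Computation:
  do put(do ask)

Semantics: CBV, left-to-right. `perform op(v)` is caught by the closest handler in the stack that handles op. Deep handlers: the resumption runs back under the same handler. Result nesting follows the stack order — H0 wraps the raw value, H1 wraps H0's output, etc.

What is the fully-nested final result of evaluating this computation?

Answer: [(0, 4)]

Evaluation trace:
ask @ H2 ⇒ 4
put(4) @ H0 ⇒ s:=4
H0 returns (0, 4)
H1 returns [(0, 4)]
H2 returns [(0, 4)]
= [(0, 4)]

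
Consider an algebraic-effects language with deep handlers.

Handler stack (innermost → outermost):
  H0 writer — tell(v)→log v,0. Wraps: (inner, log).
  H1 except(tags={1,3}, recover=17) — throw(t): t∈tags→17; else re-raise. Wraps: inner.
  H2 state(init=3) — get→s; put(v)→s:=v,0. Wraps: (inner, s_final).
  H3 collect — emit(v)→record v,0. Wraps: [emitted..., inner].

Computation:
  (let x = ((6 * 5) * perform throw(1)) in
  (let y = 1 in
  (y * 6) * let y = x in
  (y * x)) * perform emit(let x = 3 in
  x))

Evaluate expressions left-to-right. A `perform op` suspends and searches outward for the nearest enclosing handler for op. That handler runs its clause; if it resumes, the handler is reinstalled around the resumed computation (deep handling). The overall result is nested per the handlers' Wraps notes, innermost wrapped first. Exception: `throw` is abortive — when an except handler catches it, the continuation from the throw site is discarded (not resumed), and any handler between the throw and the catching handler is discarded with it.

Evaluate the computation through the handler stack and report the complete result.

Answer: [(17, 3)]

Evaluation trace:
throw(1) @ H1 caught ⇒ 17
H2 returns (17, 3)
H3 returns [(17, 3)]
= [(17, 3)]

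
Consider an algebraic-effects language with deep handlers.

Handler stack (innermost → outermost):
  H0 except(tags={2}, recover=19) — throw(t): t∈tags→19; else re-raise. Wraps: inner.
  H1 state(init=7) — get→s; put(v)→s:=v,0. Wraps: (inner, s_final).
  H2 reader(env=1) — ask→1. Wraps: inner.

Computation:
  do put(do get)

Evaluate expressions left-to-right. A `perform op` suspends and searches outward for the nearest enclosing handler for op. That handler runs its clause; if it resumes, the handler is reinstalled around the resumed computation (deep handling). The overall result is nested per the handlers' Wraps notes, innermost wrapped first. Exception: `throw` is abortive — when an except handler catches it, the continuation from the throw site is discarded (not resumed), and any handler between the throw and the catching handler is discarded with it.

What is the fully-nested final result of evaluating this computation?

Answer: (0, 7)

Evaluation trace:
get @ H1 ⇒ 7
put(7) @ H1 ⇒ s:=7
H0 returns 0
H1 returns (0, 7)
H2 returns (0, 7)
= (0, 7)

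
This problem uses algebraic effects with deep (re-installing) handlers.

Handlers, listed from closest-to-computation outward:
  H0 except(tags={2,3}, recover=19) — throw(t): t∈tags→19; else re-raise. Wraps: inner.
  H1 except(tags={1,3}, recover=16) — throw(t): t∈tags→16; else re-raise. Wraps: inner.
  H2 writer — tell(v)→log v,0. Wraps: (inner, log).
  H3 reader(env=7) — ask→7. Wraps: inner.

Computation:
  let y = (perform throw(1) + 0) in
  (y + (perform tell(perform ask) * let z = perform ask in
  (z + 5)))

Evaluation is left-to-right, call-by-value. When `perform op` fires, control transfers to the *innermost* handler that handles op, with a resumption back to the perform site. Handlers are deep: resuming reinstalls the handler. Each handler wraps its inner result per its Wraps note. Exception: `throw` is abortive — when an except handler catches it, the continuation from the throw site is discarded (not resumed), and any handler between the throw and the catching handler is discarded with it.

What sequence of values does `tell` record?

Answer: ()

Working:
throw(1) @ H0 re-raised
throw(1) @ H1 caught ⇒ 16
H2 returns (16, ())
H3 returns (16, ())
= (16, ())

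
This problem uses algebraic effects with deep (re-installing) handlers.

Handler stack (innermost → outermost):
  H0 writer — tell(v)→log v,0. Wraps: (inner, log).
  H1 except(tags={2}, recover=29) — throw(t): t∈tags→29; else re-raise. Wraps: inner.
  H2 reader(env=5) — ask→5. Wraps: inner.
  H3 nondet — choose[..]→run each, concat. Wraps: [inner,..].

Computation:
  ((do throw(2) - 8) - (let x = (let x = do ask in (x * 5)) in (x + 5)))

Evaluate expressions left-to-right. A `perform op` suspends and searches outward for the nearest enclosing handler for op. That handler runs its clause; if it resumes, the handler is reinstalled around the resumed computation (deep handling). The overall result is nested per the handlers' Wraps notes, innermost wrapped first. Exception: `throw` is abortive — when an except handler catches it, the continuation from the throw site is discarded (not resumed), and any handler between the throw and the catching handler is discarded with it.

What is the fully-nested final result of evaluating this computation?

Step-by-step:
throw(2) @ H1 caught ⇒ 29
H2 returns 29
H3 returns [29]
= [29]

Answer: [29]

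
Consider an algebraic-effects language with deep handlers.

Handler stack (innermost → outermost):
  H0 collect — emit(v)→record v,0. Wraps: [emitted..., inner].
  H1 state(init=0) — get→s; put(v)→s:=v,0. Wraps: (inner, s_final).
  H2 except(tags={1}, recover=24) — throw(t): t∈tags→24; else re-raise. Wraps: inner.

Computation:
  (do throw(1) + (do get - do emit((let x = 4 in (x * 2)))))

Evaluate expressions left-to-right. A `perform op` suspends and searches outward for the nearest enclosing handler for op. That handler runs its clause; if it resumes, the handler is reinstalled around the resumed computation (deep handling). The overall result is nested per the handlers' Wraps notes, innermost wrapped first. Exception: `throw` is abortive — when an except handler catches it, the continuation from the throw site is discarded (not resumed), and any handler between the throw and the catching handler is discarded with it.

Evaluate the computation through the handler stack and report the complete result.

Answer: 24

Evaluation trace:
throw(1) @ H2 caught ⇒ 24
= 24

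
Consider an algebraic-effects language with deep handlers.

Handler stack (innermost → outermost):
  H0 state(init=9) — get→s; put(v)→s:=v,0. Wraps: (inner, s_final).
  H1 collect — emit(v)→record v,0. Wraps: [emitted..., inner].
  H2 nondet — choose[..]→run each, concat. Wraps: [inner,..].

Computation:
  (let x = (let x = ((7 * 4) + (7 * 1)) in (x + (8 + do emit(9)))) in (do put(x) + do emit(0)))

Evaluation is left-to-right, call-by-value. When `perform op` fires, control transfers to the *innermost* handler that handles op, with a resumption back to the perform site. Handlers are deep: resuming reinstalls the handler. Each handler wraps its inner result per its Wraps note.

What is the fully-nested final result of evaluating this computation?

Working:
emit(9) @ H1 ⇒ out+=9
put(43) @ H0 ⇒ s:=43
emit(0) @ H1 ⇒ out+=0
H0 returns (0, 43)
H1 returns [9, 0, (0, 43)]
H2 returns [[9, 0, (0, 43)]]
= [[9, 0, (0, 43)]]

Answer: [[9, 0, (0, 43)]]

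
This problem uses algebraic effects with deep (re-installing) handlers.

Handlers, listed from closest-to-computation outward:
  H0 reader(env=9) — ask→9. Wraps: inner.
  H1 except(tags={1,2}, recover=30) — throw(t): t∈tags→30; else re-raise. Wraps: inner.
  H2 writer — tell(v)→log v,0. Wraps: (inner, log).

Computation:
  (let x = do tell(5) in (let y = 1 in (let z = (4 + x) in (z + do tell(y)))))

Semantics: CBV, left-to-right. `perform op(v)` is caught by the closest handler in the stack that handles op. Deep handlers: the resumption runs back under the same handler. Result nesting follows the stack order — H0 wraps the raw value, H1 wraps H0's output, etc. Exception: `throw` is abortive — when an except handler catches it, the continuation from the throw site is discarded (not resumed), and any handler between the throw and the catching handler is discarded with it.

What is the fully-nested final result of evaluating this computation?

Answer: (4, (5, 1))

Working:
tell(5) @ H2 ⇒ log+=5
tell(1) @ H2 ⇒ log+=1
H0 returns 4
H1 returns 4
H2 returns (4, (5, 1))
= (4, (5, 1))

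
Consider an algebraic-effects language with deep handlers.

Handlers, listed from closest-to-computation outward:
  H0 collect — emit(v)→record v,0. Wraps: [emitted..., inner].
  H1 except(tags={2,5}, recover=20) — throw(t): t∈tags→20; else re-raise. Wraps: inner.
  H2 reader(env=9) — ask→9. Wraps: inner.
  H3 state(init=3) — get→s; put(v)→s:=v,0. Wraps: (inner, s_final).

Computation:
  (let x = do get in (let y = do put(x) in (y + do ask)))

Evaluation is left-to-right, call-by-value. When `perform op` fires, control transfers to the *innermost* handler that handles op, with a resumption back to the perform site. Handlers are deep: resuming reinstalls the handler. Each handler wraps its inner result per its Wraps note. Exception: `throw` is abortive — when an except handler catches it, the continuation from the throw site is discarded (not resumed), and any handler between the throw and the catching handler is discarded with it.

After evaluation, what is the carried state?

Answer: 3

Evaluation trace:
get @ H3 ⇒ 3
put(3) @ H3 ⇒ s:=3
ask @ H2 ⇒ 9
H0 returns [9]
H1 returns [9]
H2 returns [9]
H3 returns ([9], 3)
= ([9], 3)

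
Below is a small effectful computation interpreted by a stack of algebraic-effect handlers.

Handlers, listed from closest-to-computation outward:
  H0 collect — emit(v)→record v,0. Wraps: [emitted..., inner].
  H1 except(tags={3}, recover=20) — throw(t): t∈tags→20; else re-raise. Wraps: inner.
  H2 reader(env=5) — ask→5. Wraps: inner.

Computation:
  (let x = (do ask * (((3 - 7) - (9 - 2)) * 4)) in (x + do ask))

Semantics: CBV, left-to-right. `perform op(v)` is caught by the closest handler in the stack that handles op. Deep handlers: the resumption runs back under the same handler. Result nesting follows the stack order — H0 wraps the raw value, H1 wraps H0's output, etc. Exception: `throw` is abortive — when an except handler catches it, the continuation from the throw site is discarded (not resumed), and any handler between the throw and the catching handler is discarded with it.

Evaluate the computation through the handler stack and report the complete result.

Working:
ask @ H2 ⇒ 5
ask @ H2 ⇒ 5
H0 returns [-215]
H1 returns [-215]
H2 returns [-215]
= [-215]

Answer: [-215]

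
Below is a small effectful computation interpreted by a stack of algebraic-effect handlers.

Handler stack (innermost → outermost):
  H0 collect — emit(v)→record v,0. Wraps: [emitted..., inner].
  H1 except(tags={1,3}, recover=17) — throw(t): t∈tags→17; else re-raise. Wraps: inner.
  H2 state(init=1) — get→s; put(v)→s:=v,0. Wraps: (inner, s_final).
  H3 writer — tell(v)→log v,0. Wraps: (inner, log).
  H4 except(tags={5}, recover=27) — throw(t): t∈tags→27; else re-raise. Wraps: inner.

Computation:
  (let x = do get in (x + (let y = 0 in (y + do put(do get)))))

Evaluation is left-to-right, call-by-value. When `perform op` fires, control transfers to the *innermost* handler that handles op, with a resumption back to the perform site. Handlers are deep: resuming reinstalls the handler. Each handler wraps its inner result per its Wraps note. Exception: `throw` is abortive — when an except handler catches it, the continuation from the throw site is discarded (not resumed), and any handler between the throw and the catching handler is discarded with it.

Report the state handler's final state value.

Step-by-step:
get @ H2 ⇒ 1
get @ H2 ⇒ 1
put(1) @ H2 ⇒ s:=1
H0 returns [1]
H1 returns [1]
H2 returns ([1], 1)
H3 returns (([1], 1), ())
H4 returns (([1], 1), ())
= (([1], 1), ())

Answer: 1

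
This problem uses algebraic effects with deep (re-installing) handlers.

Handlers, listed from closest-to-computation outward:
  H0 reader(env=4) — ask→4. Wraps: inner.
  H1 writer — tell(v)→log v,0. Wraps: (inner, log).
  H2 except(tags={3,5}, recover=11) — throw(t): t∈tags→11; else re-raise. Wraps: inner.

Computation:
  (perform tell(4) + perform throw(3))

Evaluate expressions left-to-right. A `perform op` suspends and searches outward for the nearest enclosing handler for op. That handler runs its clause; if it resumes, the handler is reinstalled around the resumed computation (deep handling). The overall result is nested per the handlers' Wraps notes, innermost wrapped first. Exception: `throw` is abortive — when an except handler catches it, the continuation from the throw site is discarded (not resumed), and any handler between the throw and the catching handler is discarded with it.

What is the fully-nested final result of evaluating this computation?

Answer: 11

Evaluation trace:
tell(4) @ H1 ⇒ log+=4
throw(3) @ H2 caught ⇒ 11
= 11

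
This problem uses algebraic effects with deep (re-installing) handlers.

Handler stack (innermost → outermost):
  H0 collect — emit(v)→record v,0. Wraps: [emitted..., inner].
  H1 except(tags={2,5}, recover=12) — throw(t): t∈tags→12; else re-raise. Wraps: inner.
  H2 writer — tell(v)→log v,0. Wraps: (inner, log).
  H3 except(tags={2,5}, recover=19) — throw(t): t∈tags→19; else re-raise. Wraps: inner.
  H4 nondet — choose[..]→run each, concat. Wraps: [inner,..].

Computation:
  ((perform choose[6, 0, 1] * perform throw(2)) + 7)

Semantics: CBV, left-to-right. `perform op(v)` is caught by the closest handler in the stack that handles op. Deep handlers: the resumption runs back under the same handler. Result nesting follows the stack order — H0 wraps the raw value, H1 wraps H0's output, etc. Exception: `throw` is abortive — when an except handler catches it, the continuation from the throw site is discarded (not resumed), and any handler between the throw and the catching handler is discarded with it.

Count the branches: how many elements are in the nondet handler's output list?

Answer: 3

Evaluation trace:
choose[6, 0, 1] @ H4
  branch[0] choose=6:
    throw(2) @ H1 caught ⇒ 12
    H2 returns (12, ())
    H3 returns (12, ())
    H4 returns [(12, ())]
  branch[1] choose=0:
    throw(2) @ H1 caught ⇒ 12
    H2 returns (12, ())
    H3 returns (12, ())
    H4 returns [(12, ())]
  branch[2] choose=1:
    throw(2) @ H1 caught ⇒ 12
    H2 returns (12, ())
    H3 returns (12, ())
    H4 returns [(12, ())]
= [(12, ()), (12, ()), (12, ())]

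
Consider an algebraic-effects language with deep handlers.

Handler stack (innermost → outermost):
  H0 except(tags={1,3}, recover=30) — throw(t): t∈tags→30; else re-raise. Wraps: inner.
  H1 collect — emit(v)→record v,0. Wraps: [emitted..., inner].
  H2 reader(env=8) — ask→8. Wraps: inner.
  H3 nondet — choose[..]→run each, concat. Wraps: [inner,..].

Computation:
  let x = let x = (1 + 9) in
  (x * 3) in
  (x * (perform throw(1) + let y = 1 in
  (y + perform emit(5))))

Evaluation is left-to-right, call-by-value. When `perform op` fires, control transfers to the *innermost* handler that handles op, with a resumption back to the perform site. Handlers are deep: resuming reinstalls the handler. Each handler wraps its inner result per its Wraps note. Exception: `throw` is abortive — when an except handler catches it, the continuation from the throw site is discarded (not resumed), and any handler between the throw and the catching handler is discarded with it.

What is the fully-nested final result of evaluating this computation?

Answer: [[30]]

Evaluation trace:
throw(1) @ H0 caught ⇒ 30
H1 returns [30]
H2 returns [30]
H3 returns [[30]]
= [[30]]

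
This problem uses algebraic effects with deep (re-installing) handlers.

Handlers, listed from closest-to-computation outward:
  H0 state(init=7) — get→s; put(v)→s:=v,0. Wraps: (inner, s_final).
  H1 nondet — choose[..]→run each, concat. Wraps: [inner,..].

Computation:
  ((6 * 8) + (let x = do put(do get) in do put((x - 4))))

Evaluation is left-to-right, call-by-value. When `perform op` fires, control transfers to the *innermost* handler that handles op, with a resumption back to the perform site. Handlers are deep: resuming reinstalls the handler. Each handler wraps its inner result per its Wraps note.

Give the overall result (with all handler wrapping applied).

Step-by-step:
get @ H0 ⇒ 7
put(7) @ H0 ⇒ s:=7
put(-4) @ H0 ⇒ s:=-4
H0 returns (48, -4)
H1 returns [(48, -4)]
= [(48, -4)]

Answer: [(48, -4)]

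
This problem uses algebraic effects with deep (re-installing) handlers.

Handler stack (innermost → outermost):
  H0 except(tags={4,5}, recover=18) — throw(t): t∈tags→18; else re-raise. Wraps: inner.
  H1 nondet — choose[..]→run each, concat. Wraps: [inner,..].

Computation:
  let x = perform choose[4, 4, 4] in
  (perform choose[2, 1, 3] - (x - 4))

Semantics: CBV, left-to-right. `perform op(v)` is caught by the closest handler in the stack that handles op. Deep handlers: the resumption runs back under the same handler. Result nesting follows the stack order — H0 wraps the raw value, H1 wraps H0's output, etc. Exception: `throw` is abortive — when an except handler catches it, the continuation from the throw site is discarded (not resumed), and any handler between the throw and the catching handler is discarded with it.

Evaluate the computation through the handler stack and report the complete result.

Working:
choose[4, 4, 4] @ H1
  branch[0] choose=4:
    choose[2, 1, 3] @ H1
      branch[0] choose=2:
        H0 returns 2
        H1 returns [2]
      branch[1] choose=1:
        H0 returns 1
        H1 returns [1]
      branch[2] choose=3:
        H0 returns 3
        H1 returns [3]
  branch[1] choose=4:
    choose[2, 1, 3] @ H1
      branch[0] choose=2:
        H0 returns 2
        H1 returns [2]
      branch[1] choose=1:
        H0 returns 1
        H1 returns [1]
      branch[2] choose=3:
        H0 returns 3
        H1 returns [3]
  branch[2] choose=4:
    choose[2, 1, 3] @ H1
      branch[0] choose=2:
        H0 returns 2
        H1 returns [2]
      branch[1] choose=1:
        H0 returns 1
        H1 returns [1]
      branch[2] choose=3:
        H0 returns 3
        H1 returns [3]
= [2, 1, 3, 2, 1, 3, 2, 1, 3]

Answer: [2, 1, 3, 2, 1, 3, 2, 1, 3]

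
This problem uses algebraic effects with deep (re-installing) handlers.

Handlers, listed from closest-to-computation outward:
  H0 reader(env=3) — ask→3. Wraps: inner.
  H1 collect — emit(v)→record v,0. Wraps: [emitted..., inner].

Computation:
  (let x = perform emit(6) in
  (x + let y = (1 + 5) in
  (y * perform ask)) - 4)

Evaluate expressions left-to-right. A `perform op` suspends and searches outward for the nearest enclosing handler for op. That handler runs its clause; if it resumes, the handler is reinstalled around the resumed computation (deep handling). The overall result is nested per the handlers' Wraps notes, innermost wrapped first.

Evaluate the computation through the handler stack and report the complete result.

Step-by-step:
emit(6) @ H1 ⇒ out+=6
ask @ H0 ⇒ 3
H0 returns 14
H1 returns [6, 14]
= [6, 14]

Answer: [6, 14]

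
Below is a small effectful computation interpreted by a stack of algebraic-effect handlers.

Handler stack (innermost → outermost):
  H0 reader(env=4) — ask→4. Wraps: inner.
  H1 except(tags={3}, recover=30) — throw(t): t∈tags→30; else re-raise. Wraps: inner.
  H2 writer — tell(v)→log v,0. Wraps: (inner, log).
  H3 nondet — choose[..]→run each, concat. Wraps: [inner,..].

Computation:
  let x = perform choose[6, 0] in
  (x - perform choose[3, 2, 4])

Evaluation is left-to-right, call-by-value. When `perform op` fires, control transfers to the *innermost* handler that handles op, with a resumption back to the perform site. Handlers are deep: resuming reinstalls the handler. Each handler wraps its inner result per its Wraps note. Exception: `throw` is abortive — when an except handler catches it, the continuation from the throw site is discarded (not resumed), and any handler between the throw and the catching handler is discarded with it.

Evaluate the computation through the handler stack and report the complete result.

Working:
choose[6, 0] @ H3
  branch[0] choose=6:
    choose[3, 2, 4] @ H3
      branch[0] choose=3:
        H0 returns 3
        H1 returns 3
        H2 returns (3, ())
        H3 returns [(3, ())]
      branch[1] choose=2:
        H0 returns 4
        H1 returns 4
        H2 returns (4, ())
        H3 returns [(4, ())]
      branch[2] choose=4:
        H0 returns 2
        H1 returns 2
        H2 returns (2, ())
        H3 returns [(2, ())]
  branch[1] choose=0:
    choose[3, 2, 4] @ H3
      branch[0] choose=3:
        H0 returns -3
        H1 returns -3
        H2 returns (-3, ())
        H3 returns [(-3, ())]
      branch[1] choose=2:
        H0 returns -2
        H1 returns -2
        H2 returns (-2, ())
        H3 returns [(-2, ())]
      branch[2] choose=4:
        H0 returns -4
        H1 returns -4
        H2 returns (-4, ())
        H3 returns [(-4, ())]
= [(3, ()), (4, ()), (2, ()), (-3, ()), (-2, ()), (-4, ())]

Answer: [(3, ()), (4, ()), (2, ()), (-3, ()), (-2, ()), (-4, ())]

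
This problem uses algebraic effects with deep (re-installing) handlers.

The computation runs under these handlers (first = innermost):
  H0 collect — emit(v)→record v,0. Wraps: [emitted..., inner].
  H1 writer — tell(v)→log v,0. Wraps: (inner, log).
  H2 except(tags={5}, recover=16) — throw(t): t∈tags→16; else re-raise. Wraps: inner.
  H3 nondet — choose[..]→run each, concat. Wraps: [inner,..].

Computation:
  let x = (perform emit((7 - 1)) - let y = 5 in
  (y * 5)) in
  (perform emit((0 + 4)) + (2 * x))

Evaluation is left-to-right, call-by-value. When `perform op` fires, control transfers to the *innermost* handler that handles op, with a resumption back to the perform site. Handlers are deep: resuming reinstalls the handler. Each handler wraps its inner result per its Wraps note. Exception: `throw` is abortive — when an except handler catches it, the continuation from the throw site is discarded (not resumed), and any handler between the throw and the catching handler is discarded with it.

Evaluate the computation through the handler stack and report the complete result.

Answer: [([6, 4, -50], ())]

Evaluation trace:
emit(6) @ H0 ⇒ out+=6
emit(4) @ H0 ⇒ out+=4
H0 returns [6, 4, -50]
H1 returns ([6, 4, -50], ())
H2 returns ([6, 4, -50], ())
H3 returns [([6, 4, -50], ())]
= [([6, 4, -50], ())]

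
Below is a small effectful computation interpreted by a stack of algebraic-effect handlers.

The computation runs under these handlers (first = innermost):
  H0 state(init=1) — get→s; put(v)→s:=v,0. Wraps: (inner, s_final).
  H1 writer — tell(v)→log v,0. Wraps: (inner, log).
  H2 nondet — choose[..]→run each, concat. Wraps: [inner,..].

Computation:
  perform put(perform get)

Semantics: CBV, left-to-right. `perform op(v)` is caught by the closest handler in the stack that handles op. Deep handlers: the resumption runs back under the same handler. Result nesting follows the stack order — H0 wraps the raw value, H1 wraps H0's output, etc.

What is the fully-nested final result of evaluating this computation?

Working:
get @ H0 ⇒ 1
put(1) @ H0 ⇒ s:=1
H0 returns (0, 1)
H1 returns ((0, 1), ())
H2 returns [((0, 1), ())]
= [((0, 1), ())]

Answer: [((0, 1), ())]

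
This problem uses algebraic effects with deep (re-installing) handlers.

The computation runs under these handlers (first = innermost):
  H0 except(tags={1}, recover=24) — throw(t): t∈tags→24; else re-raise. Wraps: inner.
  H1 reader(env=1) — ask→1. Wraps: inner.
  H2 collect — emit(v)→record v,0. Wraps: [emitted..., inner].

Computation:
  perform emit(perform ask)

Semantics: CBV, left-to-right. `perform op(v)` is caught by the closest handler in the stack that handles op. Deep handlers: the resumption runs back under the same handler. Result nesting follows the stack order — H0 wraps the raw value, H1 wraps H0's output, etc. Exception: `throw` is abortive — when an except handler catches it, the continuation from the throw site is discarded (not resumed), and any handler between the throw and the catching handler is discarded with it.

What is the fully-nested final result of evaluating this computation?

Answer: [1, 0]

Step-by-step:
ask @ H1 ⇒ 1
emit(1) @ H2 ⇒ out+=1
H0 returns 0
H1 returns 0
H2 returns [1, 0]
= [1, 0]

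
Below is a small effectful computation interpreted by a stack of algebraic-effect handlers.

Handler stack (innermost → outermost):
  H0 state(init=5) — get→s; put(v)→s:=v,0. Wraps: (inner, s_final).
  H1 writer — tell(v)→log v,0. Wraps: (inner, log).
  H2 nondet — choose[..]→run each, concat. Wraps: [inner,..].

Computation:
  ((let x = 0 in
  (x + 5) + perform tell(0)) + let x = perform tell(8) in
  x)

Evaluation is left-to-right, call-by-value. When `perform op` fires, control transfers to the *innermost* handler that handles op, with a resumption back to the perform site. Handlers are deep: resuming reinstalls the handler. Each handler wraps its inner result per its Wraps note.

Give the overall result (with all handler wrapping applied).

Answer: [((5, 5), (0, 8))]

Working:
tell(0) @ H1 ⇒ log+=0
tell(8) @ H1 ⇒ log+=8
H0 returns (5, 5)
H1 returns ((5, 5), (0, 8))
H2 returns [((5, 5), (0, 8))]
= [((5, 5), (0, 8))]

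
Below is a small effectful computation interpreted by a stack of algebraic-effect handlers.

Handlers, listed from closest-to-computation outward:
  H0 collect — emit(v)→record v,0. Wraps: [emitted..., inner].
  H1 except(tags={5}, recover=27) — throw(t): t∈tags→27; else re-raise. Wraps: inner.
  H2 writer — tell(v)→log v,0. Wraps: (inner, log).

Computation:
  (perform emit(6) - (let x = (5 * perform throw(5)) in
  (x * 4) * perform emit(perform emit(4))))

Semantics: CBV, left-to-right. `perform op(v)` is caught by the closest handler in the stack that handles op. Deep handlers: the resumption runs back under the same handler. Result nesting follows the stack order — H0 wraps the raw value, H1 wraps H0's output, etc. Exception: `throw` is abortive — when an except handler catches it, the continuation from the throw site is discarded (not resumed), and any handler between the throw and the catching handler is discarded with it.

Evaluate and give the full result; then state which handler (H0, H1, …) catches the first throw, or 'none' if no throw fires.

Step-by-step:
emit(6) @ H0 ⇒ out+=6
throw(5) @ H1 caught ⇒ 27
H2 returns (27, ())
= (27, ())

Answer: (27, ()) ; first throw caught by: H1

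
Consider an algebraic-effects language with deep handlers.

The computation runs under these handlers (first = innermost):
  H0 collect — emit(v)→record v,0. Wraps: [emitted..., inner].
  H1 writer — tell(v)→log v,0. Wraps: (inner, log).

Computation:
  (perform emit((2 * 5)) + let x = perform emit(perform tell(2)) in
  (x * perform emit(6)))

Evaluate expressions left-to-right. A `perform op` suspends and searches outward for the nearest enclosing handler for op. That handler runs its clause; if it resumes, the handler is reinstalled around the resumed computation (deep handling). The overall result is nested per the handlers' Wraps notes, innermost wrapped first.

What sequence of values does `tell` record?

Answer: (2)

Evaluation trace:
emit(10) @ H0 ⇒ out+=10
tell(2) @ H1 ⇒ log+=2
emit(0) @ H0 ⇒ out+=0
emit(6) @ H0 ⇒ out+=6
H0 returns [10, 0, 6, 0]
H1 returns ([10, 0, 6, 0], (2))
= ([10, 0, 6, 0], (2))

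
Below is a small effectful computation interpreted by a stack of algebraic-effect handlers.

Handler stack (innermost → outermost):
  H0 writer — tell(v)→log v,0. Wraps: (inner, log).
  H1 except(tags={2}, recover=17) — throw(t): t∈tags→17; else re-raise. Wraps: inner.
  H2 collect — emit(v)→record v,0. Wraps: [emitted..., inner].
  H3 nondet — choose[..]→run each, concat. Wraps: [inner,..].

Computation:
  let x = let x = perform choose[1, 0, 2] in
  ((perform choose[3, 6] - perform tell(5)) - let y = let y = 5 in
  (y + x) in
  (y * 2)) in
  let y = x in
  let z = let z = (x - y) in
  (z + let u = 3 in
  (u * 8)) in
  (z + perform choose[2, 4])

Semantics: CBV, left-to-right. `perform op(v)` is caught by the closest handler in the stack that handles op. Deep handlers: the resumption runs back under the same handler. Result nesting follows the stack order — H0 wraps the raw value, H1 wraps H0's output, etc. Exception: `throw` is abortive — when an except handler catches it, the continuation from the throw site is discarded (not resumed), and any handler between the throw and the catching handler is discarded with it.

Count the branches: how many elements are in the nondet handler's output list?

Answer: 12

Working:
choose[1, 0, 2] @ H3
  branch[0] choose=1:
    choose[3, 6] @ H3
      branch[0] choose=3:
        tell(5) @ H0 ⇒ log+=5
        choose[2, 4] @ H3
          branch[0] choose=2:
            H0 returns (26, (5))
            H1 returns (26, (5))
            H2 returns [(26, (5))]
            H3 returns [[(26, (5))]]
          branch[1] choose=4:
            H0 returns (28, (5))
            H1 returns (28, (5))
            H2 returns [(28, (5))]
            H3 returns [[(28, (5))]]
      branch[1] choose=6:
        tell(5) @ H0 ⇒ log+=5
        choose[2, 4] @ H3
          branch[0] choose=2:
            H0 returns (26, (5))
            H1 returns (26, (5))
            H2 returns [(26, (5))]
            H3 returns [[(26, (5))]]
          branch[1] choose=4:
            H0 returns (28, (5))
            H1 returns (28, (5))
            H2 returns [(28, (5))]
            H3 returns [[(28, (5))]]
  branch[1] choose=0:
    choose[3, 6] @ H3
      branch[0] choose=3:
        tell(5) @ H0 ⇒ log+=5
        choose[2, 4] @ H3
          branch[0] choose=2:
            H0 returns (26, (5))
            H1 returns (26, (5))
            H2 returns [(26, (5))]
            H3 returns [[(26, (5))]]
          branch[1] choose=4:
            H0 returns (28, (5))
            H1 returns (28, (5))
            H2 returns [(28, (5))]
            H3 returns [[(28, (5))]]
      branch[1] choose=6:
        tell(5) @ H0 ⇒ log+=5
        choose[2, 4] @ H3
          branch[0] choose=2:
            H0 returns (26, (5))
            H1 returns (26, (5))
            H2 returns [(26, (5))]
            H3 returns [[(26, (5))]]
          branch[1] choose=4:
            H0 returns (28, (5))
            H1 returns (28, (5))
            H2 returns [(28, (5))]
            H3 returns [[(28, (5))]]
  branch[2] choose=2:
    choose[3, 6] @ H3
      branch[0] choose=3:
        tell(5) @ H0 ⇒ log+=5
        choose[2, 4] @ H3
          branch[0] choose=2:
            H0 returns (26, (5))
            H1 returns (26, (5))
            H2 returns [(26, (5))]
            H3 returns [[(26, (5))]]
          branch[1] choose=4:
            H0 returns (28, (5))
            H1 returns (28, (5))
            H2 returns [(28, (5))]
            H3 returns [[(28, (5))]]
      branch[1] choose=6:
        tell(5) @ H0 ⇒ log+=5
        choose[2, 4] @ H3
          branch[0] choose=2:
            H0 returns (26, (5))
            H1 returns (26, (5))
            H2 returns [(26, (5))]
            H3 returns [[(26, (5))]]
          branch[1] choose=4:
            H0 returns (28, (5))
            H1 returns (28, (5))
            H2 returns [(28, (5))]
            H3 returns [[(28, (5))]]
= [[(26, (5))], [(28, (5))], [(26, (5))], [(28, (5))], [(26, (5))], [(28, (5))], [(26, (5))], [(28, (5))], [(26, (5))], [(28, (5))], [(26, (5))], [(28, (5))]]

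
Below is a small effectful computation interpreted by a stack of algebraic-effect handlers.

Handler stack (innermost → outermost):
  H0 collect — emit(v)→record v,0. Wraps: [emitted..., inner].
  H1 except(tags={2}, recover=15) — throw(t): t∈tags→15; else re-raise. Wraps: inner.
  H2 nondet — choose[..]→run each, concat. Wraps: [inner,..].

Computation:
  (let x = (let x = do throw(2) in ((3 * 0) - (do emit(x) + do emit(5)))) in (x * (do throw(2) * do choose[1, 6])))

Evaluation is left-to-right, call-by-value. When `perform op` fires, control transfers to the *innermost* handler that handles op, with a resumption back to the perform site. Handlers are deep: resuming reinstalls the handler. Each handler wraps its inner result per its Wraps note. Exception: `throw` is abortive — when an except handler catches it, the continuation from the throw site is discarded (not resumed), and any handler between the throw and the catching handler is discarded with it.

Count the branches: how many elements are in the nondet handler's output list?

Working:
throw(2) @ H1 caught ⇒ 15
H2 returns [15]
= [15]

Answer: 1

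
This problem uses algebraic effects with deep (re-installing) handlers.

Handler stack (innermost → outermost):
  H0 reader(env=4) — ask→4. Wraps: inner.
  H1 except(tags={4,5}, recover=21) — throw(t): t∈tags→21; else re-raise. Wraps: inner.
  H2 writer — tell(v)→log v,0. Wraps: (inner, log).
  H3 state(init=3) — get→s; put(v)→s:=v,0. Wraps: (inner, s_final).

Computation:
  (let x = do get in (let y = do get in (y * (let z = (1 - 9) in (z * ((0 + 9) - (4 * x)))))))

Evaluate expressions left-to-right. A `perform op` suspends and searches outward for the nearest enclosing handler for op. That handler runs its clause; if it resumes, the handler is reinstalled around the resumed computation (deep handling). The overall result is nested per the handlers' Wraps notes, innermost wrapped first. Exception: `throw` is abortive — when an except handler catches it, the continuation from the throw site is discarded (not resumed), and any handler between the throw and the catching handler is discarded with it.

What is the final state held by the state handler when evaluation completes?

Step-by-step:
get @ H3 ⇒ 3
get @ H3 ⇒ 3
H0 returns 72
H1 returns 72
H2 returns (72, ())
H3 returns ((72, ()), 3)
= ((72, ()), 3)

Answer: 3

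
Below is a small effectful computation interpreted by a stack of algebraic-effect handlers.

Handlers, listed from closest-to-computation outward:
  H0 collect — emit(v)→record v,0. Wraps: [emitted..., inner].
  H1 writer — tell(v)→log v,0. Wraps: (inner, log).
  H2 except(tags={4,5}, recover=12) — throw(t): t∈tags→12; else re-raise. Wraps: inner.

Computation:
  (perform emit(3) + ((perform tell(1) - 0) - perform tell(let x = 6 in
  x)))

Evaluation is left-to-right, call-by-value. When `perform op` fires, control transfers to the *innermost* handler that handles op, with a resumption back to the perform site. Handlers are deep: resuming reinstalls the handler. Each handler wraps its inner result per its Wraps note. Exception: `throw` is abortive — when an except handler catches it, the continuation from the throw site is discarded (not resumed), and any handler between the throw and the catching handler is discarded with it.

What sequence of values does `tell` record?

Evaluation trace:
emit(3) @ H0 ⇒ out+=3
tell(1) @ H1 ⇒ log+=1
tell(6) @ H1 ⇒ log+=6
H0 returns [3, 0]
H1 returns ([3, 0], (1, 6))
H2 returns ([3, 0], (1, 6))
= ([3, 0], (1, 6))

Answer: (1, 6)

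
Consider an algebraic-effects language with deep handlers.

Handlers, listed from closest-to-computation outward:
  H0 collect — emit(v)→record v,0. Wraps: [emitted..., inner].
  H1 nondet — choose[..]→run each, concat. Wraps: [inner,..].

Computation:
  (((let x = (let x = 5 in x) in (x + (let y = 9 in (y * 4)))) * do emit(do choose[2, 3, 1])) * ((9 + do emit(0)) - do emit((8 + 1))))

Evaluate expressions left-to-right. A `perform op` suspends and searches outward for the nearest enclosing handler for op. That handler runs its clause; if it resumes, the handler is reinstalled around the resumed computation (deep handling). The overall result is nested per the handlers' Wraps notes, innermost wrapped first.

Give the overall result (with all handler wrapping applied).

Answer: [[2, 0, 9, 0], [3, 0, 9, 0], [1, 0, 9, 0]]

Working:
choose[2, 3, 1] @ H1
  branch[0] choose=2:
    emit(2) @ H0 ⇒ out+=2
    emit(0) @ H0 ⇒ out+=0
    emit(9) @ H0 ⇒ out+=9
    H0 returns [2, 0, 9, 0]
    H1 returns [[2, 0, 9, 0]]
  branch[1] choose=3:
    emit(3) @ H0 ⇒ out+=3
    emit(0) @ H0 ⇒ out+=0
    emit(9) @ H0 ⇒ out+=9
    H0 returns [3, 0, 9, 0]
    H1 returns [[3, 0, 9, 0]]
  branch[2] choose=1:
    emit(1) @ H0 ⇒ out+=1
    emit(0) @ H0 ⇒ out+=0
    emit(9) @ H0 ⇒ out+=9
    H0 returns [1, 0, 9, 0]
    H1 returns [[1, 0, 9, 0]]
= [[2, 0, 9, 0], [3, 0, 9, 0], [1, 0, 9, 0]]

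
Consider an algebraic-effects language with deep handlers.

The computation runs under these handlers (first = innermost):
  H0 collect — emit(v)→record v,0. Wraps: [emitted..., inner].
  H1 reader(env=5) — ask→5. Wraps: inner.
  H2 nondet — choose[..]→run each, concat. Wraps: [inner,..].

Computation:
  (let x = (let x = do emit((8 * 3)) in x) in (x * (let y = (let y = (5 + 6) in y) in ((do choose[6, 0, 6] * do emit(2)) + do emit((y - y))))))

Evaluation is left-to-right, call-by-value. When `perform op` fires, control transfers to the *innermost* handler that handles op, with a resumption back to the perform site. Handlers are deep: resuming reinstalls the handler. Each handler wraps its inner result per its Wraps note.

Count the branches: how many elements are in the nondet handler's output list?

Answer: 3

Working:
emit(24) @ H0 ⇒ out+=24
choose[6, 0, 6] @ H2
  branch[0] choose=6:
    emit(2) @ H0 ⇒ out+=2
    emit(0) @ H0 ⇒ out+=0
    H0 returns [24, 2, 0, 0]
    H1 returns [24, 2, 0, 0]
    H2 returns [[24, 2, 0, 0]]
  branch[1] choose=0:
    emit(2) @ H0 ⇒ out+=2
    emit(0) @ H0 ⇒ out+=0
    H0 returns [24, 2, 0, 0]
    H1 returns [24, 2, 0, 0]
    H2 returns [[24, 2, 0, 0]]
  branch[2] choose=6:
    emit(2) @ H0 ⇒ out+=2
    emit(0) @ H0 ⇒ out+=0
    H0 returns [24, 2, 0, 0]
    H1 returns [24, 2, 0, 0]
    H2 returns [[24, 2, 0, 0]]
= [[24, 2, 0, 0], [24, 2, 0, 0], [24, 2, 0, 0]]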